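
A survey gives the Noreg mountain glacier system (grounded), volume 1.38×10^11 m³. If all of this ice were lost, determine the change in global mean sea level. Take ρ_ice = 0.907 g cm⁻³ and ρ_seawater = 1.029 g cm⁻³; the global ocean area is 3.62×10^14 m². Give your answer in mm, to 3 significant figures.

≈ 0.336 mm

Noreg: 1.38×10^11 m³ × (907/1029) = 1.216×10^11 m³ of water.
Spread over 3.62×10^14 m² of ocean, Δh = 1.216×10^11 / 3.62×10^14 = 3.36×10^-4 m = 0.336 mm.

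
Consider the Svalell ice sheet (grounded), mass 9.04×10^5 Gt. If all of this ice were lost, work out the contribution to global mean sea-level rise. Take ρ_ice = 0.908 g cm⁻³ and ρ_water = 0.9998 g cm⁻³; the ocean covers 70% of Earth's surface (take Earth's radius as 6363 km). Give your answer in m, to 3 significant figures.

Svalell: 9.04×10^5 Gt = 9.040×10^17 kg; dividing by ρ_w = 0.9998 g cm⁻³ = 999.8 kg m⁻³ gives 9.042×10^14 m³ of water.
Spread over 3.56×10^14 m² of ocean, Δh = 9.042×10^14 / 3.56×10^14 = 2.54 m.

≈ 2.54 m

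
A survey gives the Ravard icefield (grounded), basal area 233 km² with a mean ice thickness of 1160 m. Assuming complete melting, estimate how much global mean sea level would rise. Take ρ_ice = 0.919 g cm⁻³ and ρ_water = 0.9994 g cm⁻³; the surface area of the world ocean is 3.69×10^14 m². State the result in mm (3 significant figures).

Ravard: ice volume = 233 km² × 1160 m = 270.3 km³; 270.3 × (919/999.4) = 248.5 km³ of water.
Spread over 3.69×10^14 m² of ocean, Δh = 2.485×10^11 / 3.69×10^14 = 6.74×10^-4 m = 0.674 mm.

≈ 0.674 mm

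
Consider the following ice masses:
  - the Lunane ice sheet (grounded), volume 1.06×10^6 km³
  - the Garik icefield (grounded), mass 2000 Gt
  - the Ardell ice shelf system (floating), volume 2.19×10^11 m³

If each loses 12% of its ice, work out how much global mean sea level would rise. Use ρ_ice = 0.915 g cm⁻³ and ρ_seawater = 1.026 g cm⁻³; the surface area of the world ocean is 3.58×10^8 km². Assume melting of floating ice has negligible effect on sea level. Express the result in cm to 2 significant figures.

≈ 32 cm

Lunane: 0.12 × 1.06×10^6 km³ × (915/1026) = 1.134×10^5 km³ of water.
Garik: 0.12 × 2000 Gt = 2.400×10^14 kg; dividing by ρ_w = 1.026 g cm⁻³ = 1026 kg m⁻³ gives 2.339×10^11 m³ of water.
The Ardell ice shelf system is floating and already displaces its own weight of water, so its melt adds essentially nothing to sea level.
Total added water ≈ 1.137×10^14 m³ over 3.58×10^14 m² → Δh = 0.318 m = 32 cm.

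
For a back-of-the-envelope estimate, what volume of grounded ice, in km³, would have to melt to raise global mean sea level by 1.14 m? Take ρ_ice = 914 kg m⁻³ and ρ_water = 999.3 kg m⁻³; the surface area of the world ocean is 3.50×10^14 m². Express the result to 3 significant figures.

≈ 4.36×10^5 km³

Required water volume = Δh × A = 1.14 m × 3.50×10^14 m² = 3.990×10^14 m³ = 3.990×10^5 km³.
Ice volume = water volume × ρ_w/ρ_ice = 3.990×10^5 × 999.3/914 = 4.36×10^5 km³.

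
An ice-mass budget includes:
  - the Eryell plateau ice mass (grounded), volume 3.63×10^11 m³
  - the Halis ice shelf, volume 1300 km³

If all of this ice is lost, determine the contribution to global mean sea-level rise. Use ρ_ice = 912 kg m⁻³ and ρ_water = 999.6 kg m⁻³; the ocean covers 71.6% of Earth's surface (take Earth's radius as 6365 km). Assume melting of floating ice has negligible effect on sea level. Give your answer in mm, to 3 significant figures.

Eryell: 3.63×10^11 m³ × (912/999.6) = 3.312×10^11 m³ of water.
The Halis ice shelf is floating and already displaces its own weight of water, so its melt adds essentially nothing to sea level.
Total added water ≈ 3.312×10^11 m³ over 3.65×10^14 m² → Δh = 9.09×10^-4 m = 0.909 mm.

≈ 0.909 mm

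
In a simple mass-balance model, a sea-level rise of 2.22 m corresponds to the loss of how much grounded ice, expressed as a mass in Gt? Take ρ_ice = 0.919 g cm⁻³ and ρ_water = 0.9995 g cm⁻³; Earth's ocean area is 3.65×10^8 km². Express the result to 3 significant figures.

≈ 8.10×10^5 Gt

Required water volume = Δh × A = 2.22 m × 3.65×10^14 m² = 8.103×10^14 m³.
ρ_w = 0.9995 g cm⁻³ = 999.5 kg m⁻³, so the mass of water = 8.103×10^14 m³ × 999.5 kg m⁻³ = 8.099×10^17 kg = 8.10×10^5 Gt (and the same mass of ice, by conservation).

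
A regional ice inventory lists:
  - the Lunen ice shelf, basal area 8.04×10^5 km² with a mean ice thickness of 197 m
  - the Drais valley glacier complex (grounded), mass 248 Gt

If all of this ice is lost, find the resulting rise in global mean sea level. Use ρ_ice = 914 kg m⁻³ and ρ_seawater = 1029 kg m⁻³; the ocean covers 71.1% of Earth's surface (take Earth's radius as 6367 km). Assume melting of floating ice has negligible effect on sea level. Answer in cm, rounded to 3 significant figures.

The Lunen ice shelf is floating and already displaces its own weight of water, so its melt adds essentially nothing to sea level.
Drais: 248 Gt = 2.480×10^14 kg; dividing by ρ_w = 1029 kg m⁻³ gives 2.410×10^11 m³ of water.
Total added water ≈ 2.410×10^11 m³ over 3.62×10^14 m² → Δh = 6.65×10^-4 m = 0.0665 cm.

≈ 0.0665 cm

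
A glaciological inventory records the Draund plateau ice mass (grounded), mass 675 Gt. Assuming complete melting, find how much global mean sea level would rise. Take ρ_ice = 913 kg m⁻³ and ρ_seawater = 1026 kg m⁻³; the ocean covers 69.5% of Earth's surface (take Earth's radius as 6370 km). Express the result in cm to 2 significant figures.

≈ 0.19 cm

Draund: 675 Gt = 6.750×10^14 kg; dividing by ρ_w = 1026 kg m⁻³ gives 6.579×10^11 m³ of water.
Spread over 3.54×10^14 m² of ocean, Δh = 6.579×10^11 / 3.54×10^14 = 1.86×10^-3 m = 0.19 cm.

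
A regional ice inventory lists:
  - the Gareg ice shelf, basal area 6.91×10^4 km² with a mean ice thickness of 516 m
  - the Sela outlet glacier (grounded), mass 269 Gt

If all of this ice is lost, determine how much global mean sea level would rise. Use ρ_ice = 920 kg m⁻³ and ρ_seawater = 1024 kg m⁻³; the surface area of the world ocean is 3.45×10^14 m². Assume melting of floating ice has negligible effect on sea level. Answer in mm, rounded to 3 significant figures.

≈ 0.761 mm

The Gareg ice shelf is floating and already displaces its own weight of water, so its melt adds essentially nothing to sea level.
Sela: 269 Gt = 2.690×10^14 kg; dividing by ρ_w = 1024 kg m⁻³ gives 2.627×10^11 m³ of water.
Total added water ≈ 2.627×10^11 m³ over 3.45×10^14 m² → Δh = 7.61×10^-4 m = 0.761 mm.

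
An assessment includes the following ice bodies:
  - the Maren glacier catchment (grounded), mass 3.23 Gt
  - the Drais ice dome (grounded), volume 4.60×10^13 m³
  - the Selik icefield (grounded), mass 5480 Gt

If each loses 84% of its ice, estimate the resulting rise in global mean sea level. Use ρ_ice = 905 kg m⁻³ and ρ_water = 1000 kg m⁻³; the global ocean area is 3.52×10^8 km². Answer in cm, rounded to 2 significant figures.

Maren: 0.84 × 3.23 Gt = 2.713×10^12 kg; dividing by ρ_w = 1000 kg m⁻³ gives 2.713×10^9 m³ of water.
Drais: 0.84 × 4.60×10^13 m³ × (905/1000) = 3.497×10^13 m³ of water.
Selik: 0.84 × 5480 Gt = 4.603×10^15 kg; dividing by ρ_w = 1000 kg m⁻³ gives 4.603×10^12 m³ of water.
Total added water ≈ 3.958×10^13 m³ over 3.52×10^14 m² → Δh = 0.112 m = 11 cm.

≈ 11 cm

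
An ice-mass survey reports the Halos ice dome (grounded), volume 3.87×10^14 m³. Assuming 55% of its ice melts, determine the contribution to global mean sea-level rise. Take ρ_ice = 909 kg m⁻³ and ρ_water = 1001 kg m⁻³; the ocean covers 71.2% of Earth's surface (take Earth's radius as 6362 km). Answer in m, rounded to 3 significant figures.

Halos: 0.55 × 3.87×10^14 m³ × (909/1001) = 1.933×10^14 m³ of water.
Spread over 3.62×10^14 m² of ocean, Δh = 1.933×10^14 / 3.62×10^14 = 0.534 m.

≈ 0.534 m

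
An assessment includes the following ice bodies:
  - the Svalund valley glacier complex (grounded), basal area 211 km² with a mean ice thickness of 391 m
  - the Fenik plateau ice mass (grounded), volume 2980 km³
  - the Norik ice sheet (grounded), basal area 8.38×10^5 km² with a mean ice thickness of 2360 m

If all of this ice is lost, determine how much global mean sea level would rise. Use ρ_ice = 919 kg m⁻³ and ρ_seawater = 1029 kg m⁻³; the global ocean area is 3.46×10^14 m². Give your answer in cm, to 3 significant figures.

≈ 511 cm

Svalund: ice volume = 211 km² × 391 m = 82.50 km³; 82.50 × (919/1029) = 73.68 km³ of water.
Fenik: 2980 km³ × (919/1029) = 2661 km³ of water.
Norik: ice volume = 8.38×10^5 km² × 2360 m = 1.978×10^6 km³; 1.978×10^6 × (919/1029) = 1.766×10^6 km³ of water.
Total added water ≈ 1.769×10^15 m³ over 3.46×10^14 m² → Δh = 5.11 m = 511 cm.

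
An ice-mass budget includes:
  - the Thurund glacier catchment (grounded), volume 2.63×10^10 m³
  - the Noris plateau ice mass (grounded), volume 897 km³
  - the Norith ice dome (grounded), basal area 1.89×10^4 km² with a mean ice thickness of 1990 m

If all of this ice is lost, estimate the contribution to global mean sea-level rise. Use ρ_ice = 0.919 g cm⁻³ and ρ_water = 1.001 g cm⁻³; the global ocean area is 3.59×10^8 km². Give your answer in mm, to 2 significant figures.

≈ 99 mm

Thurund: 2.63×10^10 m³ × (919/1001) = 2.415×10^10 m³ of water.
Noris: 897 km³ × (919/1001) = 823.5 km³ of water.
Norith: ice volume = 1.89×10^4 km² × 1990 m = 3.761×10^4 km³; 3.761×10^4 × (919/1001) = 3.453×10^4 km³ of water.
Total added water ≈ 3.538×10^13 m³ over 3.59×10^14 m² → Δh = 0.0985 m = 99 mm.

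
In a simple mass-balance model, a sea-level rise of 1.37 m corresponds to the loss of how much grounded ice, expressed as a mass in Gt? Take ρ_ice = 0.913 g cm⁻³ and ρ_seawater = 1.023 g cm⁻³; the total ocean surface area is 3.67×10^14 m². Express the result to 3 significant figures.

Required water volume = Δh × A = 1.37 m × 3.67×10^14 m² = 5.028×10^14 m³.
ρ_w = 1.023 g cm⁻³ = 1023 kg m⁻³, so the mass of water = 5.028×10^14 m³ × 1023 kg m⁻³ = 5.144×10^17 kg = 5.14×10^5 Gt (and the same mass of ice, by conservation).

≈ 5.14×10^5 Gt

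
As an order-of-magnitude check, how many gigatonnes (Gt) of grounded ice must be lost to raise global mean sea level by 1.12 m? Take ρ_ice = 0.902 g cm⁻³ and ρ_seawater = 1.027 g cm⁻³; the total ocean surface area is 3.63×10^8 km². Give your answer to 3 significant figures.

Required water volume = Δh × A = 1.12 m × 3.63×10^14 m² = 4.066×10^14 m³.
ρ_w = 1.027 g cm⁻³ = 1027 kg m⁻³, so the mass of water = 4.066×10^14 m³ × 1027 kg m⁻³ = 4.175×10^17 kg = 4.18×10^5 Gt (and the same mass of ice, by conservation).

≈ 4.18×10^5 Gt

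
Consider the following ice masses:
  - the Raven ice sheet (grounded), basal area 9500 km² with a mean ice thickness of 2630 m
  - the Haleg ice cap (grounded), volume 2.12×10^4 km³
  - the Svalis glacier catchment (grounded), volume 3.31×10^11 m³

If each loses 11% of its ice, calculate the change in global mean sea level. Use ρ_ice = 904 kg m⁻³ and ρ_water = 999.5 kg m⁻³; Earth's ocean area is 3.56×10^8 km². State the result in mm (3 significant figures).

≈ 13.0 mm

Raven: ice volume = 9500 km² × 2630 m = 2.498×10^4 km³; 0.11 × 2.498×10^4 × (904/999.5) = 2486 km³ of water.
Haleg: 0.11 × 2.12×10^4 km³ × (904/999.5) = 2109 km³ of water.
Svalis: 0.11 × 3.31×10^11 m³ × (904/999.5) = 3.293×10^10 m³ of water.
Total added water ≈ 4.628×10^12 m³ over 3.56×10^14 m² → Δh = 0.0130 m = 13.0 mm.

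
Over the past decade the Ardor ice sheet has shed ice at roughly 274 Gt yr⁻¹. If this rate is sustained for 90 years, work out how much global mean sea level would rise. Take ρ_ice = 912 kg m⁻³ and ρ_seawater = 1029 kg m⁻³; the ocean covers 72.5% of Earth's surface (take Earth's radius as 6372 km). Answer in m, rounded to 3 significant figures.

≈ 0.0648 m

Total mass lost = 274 Gt/yr × 90 yr = 2.466×10^4 Gt = 2.466×10^16 kg.
ρ_w = 1029 kg m⁻³, so water volume = 2.466×10^16 / 1029 = 2.397×10^13 m³.
Δh = 2.397×10^13 / 3.70×10^14 = 0.0648 m.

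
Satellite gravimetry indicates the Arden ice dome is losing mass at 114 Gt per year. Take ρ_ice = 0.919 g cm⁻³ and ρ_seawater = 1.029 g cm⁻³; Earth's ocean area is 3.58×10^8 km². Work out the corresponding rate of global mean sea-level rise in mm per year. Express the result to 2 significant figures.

≈ 0.31 mm/yr

ρ_w = 1.029 g cm⁻³ = 1029 kg m⁻³. Annual water volume added = 114 Gt / ρ_w = 1.140×10^14 kg / 1029 kg m⁻³ = 1.108×10^11 m³.
Δh per year = 1.108×10^11 / 3.58×10^14 = 3.09×10^-4 m = 0.31 mm.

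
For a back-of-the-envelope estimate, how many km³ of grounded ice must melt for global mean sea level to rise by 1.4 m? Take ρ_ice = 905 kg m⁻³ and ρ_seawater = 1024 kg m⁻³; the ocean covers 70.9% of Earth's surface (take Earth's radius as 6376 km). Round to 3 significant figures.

Required water volume = Δh × A = 1.4 m × 3.62×10^14 m² = 5.071×10^14 m³ = 5.071×10^5 km³.
Ice volume = water volume × ρ_w/ρ_ice = 5.071×10^5 × 1024/905 = 5.74×10^5 km³.

≈ 5.74×10^5 km³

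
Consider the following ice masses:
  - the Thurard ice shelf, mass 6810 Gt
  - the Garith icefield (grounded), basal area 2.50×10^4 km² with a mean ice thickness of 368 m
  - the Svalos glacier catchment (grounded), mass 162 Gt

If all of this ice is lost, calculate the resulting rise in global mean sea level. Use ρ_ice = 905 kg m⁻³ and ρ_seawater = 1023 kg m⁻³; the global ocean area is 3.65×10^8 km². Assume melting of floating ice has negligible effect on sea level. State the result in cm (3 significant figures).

≈ 2.27 cm

The Thurard ice shelf is floating and already displaces its own weight of water, so its melt adds essentially nothing to sea level.
Garith: ice volume = 2.50×10^4 km² × 368 m = 9200 km³; 9200 × (905/1023) = 8139 km³ of water.
Svalos: 162 Gt = 1.620×10^14 kg; dividing by ρ_w = 1023 kg m⁻³ gives 1.584×10^11 m³ of water.
Total added water ≈ 8.297×10^12 m³ over 3.65×10^14 m² → Δh = 0.0227 m = 2.27 cm.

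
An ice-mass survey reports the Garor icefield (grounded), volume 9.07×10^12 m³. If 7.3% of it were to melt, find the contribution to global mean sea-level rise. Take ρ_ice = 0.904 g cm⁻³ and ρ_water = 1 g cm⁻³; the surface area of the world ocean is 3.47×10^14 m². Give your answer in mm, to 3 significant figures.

≈ 1.72 mm

Garor: 0.073 × 9.07×10^12 m³ × (904/1000) = 5.985×10^11 m³ of water.
Spread over 3.47×10^14 m² of ocean, Δh = 5.985×10^11 / 3.47×10^14 = 1.72×10^-3 m = 1.72 mm.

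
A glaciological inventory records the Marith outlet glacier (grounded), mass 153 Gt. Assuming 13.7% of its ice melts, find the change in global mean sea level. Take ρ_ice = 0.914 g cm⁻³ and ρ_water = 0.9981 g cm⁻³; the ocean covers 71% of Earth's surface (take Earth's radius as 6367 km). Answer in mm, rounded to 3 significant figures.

Marith: 0.137 × 153 Gt = 2.096×10^13 kg; dividing by ρ_w = 0.9981 g cm⁻³ = 998.1 kg m⁻³ gives 2.100×10^10 m³ of water.
Spread over 3.62×10^14 m² of ocean, Δh = 2.100×10^10 / 3.62×10^14 = 5.81×10^-5 m = 0.0581 mm.

≈ 0.0581 mm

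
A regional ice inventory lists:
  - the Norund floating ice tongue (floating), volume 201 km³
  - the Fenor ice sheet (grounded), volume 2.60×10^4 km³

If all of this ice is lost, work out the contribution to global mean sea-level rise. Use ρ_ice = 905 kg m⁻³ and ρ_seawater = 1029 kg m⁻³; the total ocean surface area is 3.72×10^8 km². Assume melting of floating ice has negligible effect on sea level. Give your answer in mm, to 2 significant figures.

≈ 61 mm

The Norund floating ice tongue is floating and already displaces its own weight of water, so its melt adds essentially nothing to sea level.
Fenor: 2.60×10^4 km³ × (905/1029) = 2.287×10^4 km³ of water.
Total added water ≈ 2.287×10^13 m³ over 3.72×10^14 m² → Δh = 0.0615 m = 61 mm.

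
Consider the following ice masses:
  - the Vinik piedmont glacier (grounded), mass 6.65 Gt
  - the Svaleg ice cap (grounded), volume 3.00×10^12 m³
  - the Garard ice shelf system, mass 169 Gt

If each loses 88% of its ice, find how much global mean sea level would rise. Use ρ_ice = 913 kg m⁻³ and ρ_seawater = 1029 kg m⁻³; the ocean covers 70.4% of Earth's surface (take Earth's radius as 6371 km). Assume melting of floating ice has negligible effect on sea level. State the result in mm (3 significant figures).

Vinik: 0.88 × 6.65 Gt = 5.852×10^12 kg; dividing by ρ_w = 1029 kg m⁻³ gives 5.687×10^9 m³ of water.
Svaleg: 0.88 × 3.00×10^12 m³ × (913/1029) = 2.342×10^12 m³ of water.
The Garard ice shelf system is floating and already displaces its own weight of water, so its melt adds essentially nothing to sea level.
Total added water ≈ 2.348×10^12 m³ over 3.59×10^14 m² → Δh = 6.54×10^-3 m = 6.54 mm.

≈ 6.54 mm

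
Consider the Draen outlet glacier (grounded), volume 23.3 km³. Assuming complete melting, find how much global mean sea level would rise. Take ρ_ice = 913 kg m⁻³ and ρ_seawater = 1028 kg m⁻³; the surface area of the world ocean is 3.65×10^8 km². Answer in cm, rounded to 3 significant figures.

≈ 5.67×10^-3 cm

Draen: 23.3 km³ × (913/1028) = 20.69 km³ of water.
Spread over 3.65×10^14 m² of ocean, Δh = 2.069×10^10 / 3.65×10^14 = 5.67×10^-5 m = 5.67×10^-3 cm.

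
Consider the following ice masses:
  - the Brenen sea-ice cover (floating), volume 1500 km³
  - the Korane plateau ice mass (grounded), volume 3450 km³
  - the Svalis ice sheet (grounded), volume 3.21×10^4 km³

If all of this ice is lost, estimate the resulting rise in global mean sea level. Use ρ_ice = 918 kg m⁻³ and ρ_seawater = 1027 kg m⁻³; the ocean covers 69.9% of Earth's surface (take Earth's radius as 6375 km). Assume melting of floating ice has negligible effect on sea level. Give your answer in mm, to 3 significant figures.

≈ 89.0 mm

The Brenen sea-ice cover is floating and already displaces its own weight of water, so its melt adds essentially nothing to sea level.
Korane: 3450 km³ × (918/1027) = 3084 km³ of water.
Svalis: 3.21×10^4 km³ × (918/1027) = 2.869×10^4 km³ of water.
Total added water ≈ 3.178×10^13 m³ over 3.57×10^14 m² → Δh = 0.0890 m = 89.0 mm.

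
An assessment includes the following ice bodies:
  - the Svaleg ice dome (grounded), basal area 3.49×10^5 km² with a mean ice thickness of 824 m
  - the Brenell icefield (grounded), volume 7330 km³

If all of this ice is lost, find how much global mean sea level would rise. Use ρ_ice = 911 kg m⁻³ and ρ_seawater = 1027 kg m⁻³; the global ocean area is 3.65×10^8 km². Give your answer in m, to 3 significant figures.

Svaleg: ice volume = 3.49×10^5 km² × 824 m = 2.876×10^5 km³; 2.876×10^5 × (911/1027) = 2.551×10^5 km³ of water.
Brenell: 7330 km³ × (911/1027) = 6502 km³ of water.
Total added water ≈ 2.616×10^14 m³ over 3.65×10^14 m² → Δh = 0.717 m.

≈ 0.717 m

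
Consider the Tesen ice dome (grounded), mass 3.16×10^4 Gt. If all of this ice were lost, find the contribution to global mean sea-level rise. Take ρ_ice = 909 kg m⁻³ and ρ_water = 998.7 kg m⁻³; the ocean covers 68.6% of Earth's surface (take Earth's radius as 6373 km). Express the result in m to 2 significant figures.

≈ 0.090 m

Tesen: 3.16×10^4 Gt = 3.160×10^16 kg; dividing by ρ_w = 998.7 kg m⁻³ gives 3.164×10^13 m³ of water.
Spread over 3.50×10^14 m² of ocean, Δh = 3.164×10^13 / 3.50×10^14 = 0.0904 m.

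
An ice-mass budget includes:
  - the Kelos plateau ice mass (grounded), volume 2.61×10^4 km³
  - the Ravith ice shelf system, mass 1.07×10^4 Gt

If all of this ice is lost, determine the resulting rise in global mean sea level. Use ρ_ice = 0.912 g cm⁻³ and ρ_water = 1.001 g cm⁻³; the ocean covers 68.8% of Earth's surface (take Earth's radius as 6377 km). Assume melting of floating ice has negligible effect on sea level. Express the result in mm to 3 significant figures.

≈ 67.6 mm

Kelos: 2.61×10^4 km³ × (912/1001) = 2.378×10^4 km³ of water.
The Ravith ice shelf system is floating and already displaces its own weight of water, so its melt adds essentially nothing to sea level.
Total added water ≈ 2.378×10^13 m³ over 3.52×10^14 m² → Δh = 0.0676 m = 67.6 mm.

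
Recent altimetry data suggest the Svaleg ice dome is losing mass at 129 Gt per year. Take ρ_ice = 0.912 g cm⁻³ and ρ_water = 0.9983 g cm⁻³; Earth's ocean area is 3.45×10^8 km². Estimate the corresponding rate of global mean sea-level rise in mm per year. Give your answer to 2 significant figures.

≈ 0.37 mm/yr

ρ_w = 0.9983 g cm⁻³ = 998.3 kg m⁻³. Annual water volume added = 129 Gt / ρ_w = 1.290×10^14 kg / 998.3 kg m⁻³ = 1.292×10^11 m³.
Δh per year = 1.292×10^11 / 3.45×10^14 = 3.75×10^-4 m = 0.37 mm.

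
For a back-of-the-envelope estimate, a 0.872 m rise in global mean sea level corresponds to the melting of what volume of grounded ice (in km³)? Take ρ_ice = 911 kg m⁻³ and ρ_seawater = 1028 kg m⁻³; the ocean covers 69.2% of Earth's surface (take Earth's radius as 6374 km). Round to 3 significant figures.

≈ 3.48×10^5 km³

Required water volume = Δh × A = 0.872 m × 3.53×10^14 m² = 3.081×10^14 m³ = 3.081×10^5 km³.
Ice volume = water volume × ρ_w/ρ_ice = 3.081×10^5 × 1028/911 = 3.48×10^5 km³.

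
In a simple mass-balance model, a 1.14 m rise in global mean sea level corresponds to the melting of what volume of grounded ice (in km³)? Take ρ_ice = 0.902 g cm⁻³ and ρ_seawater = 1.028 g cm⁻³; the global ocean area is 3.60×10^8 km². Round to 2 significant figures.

≈ 4.7×10^5 km³

Required water volume = Δh × A = 1.14 m × 3.60×10^14 m² = 4.104×10^14 m³ = 4.104×10^5 km³.
Ice volume = water volume × ρ_w/ρ_ice = 4.104×10^5 × 1028/902 = 4.7×10^5 km³.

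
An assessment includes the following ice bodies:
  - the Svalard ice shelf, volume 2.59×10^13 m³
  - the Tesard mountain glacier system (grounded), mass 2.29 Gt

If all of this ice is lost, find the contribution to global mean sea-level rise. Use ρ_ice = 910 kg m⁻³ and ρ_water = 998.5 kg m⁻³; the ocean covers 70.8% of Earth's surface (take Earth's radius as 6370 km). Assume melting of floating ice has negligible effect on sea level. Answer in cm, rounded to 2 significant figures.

≈ 6.4×10^-4 cm

The Svalard ice shelf is floating and already displaces its own weight of water, so its melt adds essentially nothing to sea level.
Tesard: 2.29 Gt = 2.290×10^12 kg; dividing by ρ_w = 998.5 kg m⁻³ gives 2.293×10^9 m³ of water.
Total added water ≈ 2.293×10^9 m³ over 3.61×10^14 m² → Δh = 6.35×10^-6 m = 6.4×10^-4 cm.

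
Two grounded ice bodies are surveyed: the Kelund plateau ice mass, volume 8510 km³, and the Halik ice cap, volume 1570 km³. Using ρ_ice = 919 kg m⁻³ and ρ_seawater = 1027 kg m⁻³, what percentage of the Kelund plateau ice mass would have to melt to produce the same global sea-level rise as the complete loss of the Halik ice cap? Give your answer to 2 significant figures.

≈ 18 %

Equal sea-level rise means equal mass of meltwater, i.e. equal mass of ice lost.
Ice mass of Halik: 1.443×10^15 kg; ice mass of Kelund: 7.821×10^15 kg.
Fraction required = 1.443×10^15 / 7.821×10^15 = 0.184 → 18 %.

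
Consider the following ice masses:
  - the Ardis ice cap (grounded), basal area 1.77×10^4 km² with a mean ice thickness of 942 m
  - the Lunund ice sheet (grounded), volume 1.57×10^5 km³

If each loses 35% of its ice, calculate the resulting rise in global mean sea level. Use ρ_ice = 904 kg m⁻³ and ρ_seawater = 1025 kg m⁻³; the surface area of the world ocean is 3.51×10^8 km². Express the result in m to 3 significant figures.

Ardis: ice volume = 1.77×10^4 km² × 942 m = 1.667×10^4 km³; 0.35 × 1.667×10^4 × (904/1025) = 5147 km³ of water.
Lunund: 0.35 × 1.57×10^5 km³ × (904/1025) = 4.846×10^4 km³ of water.
Total added water ≈ 5.361×10^13 m³ over 3.51×10^14 m² → Δh = 0.153 m.

≈ 0.153 m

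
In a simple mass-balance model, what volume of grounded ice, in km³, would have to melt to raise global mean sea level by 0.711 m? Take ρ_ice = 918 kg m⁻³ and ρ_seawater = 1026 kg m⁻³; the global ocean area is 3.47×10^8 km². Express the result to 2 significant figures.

≈ 2.8×10^5 km³

Required water volume = Δh × A = 0.711 m × 3.47×10^14 m² = 2.467×10^14 m³ = 2.467×10^5 km³.
Ice volume = water volume × ρ_w/ρ_ice = 2.467×10^5 × 1026/918 = 2.8×10^5 km³.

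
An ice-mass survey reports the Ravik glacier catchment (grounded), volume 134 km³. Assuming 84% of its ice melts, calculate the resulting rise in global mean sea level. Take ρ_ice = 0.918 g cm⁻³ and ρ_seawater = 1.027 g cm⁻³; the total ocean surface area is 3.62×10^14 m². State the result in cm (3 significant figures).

≈ 0.0278 cm

Ravik: 0.84 × 134 km³ × (918/1027) = 100.6 km³ of water.
Spread over 3.62×10^14 m² of ocean, Δh = 1.006×10^11 / 3.62×10^14 = 2.78×10^-4 m = 0.0278 cm.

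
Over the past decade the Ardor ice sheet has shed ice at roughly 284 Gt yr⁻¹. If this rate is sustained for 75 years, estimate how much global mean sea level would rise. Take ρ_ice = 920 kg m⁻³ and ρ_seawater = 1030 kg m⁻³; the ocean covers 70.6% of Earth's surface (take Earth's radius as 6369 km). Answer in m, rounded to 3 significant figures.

≈ 0.0575 m

Total mass lost = 284 Gt/yr × 75 yr = 2.130×10^4 Gt = 2.130×10^16 kg.
ρ_w = 1030 kg m⁻³, so water volume = 2.130×10^16 / 1030 = 2.068×10^13 m³.
Δh = 2.068×10^13 / 3.60×10^14 = 0.0575 m.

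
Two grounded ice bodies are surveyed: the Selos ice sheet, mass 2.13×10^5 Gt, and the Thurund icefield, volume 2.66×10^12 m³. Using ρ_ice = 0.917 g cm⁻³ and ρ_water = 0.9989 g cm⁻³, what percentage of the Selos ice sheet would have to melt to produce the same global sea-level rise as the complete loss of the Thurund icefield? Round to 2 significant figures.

Equal sea-level rise means equal mass of meltwater, i.e. equal mass of ice lost.
Ice mass of Thurund: 2.439×10^15 kg; ice mass of Selos: 2.130×10^17 kg.
Fraction required = 2.439×10^15 / 2.130×10^17 = 0.0115 → 1.1 %.

≈ 1.1 %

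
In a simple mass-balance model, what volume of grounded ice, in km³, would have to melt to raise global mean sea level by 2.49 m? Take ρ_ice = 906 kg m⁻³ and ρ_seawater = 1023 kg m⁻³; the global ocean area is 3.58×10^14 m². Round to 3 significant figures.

≈ 1.01×10^6 km³

Required water volume = Δh × A = 2.49 m × 3.58×10^14 m² = 8.914×10^14 m³ = 8.914×10^5 km³.
Ice volume = water volume × ρ_w/ρ_ice = 8.914×10^5 × 1023/906 = 1.01×10^6 km³.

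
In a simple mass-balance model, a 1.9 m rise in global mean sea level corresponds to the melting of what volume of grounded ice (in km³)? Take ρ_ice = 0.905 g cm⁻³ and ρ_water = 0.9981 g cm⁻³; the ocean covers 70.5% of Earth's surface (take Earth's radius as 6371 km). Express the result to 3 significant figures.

≈ 7.54×10^5 km³

Required water volume = Δh × A = 1.9 m × 3.60×10^14 m² = 6.832×10^14 m³ = 6.832×10^5 km³.
Ice volume = water volume × ρ_w/ρ_ice = 6.832×10^5 × 998.1/905 = 7.54×10^5 km³.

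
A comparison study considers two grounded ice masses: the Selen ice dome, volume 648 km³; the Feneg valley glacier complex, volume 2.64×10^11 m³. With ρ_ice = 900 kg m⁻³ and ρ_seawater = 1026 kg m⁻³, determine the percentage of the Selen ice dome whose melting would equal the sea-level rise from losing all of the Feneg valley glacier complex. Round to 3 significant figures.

≈ 40.7 %

Equal sea-level rise means equal mass of meltwater, i.e. equal mass of ice lost.
Ice mass of Feneg: 2.376×10^14 kg; ice mass of Selen: 5.832×10^14 kg.
Fraction required = 2.376×10^14 / 5.832×10^14 = 0.407 → 40.7 %.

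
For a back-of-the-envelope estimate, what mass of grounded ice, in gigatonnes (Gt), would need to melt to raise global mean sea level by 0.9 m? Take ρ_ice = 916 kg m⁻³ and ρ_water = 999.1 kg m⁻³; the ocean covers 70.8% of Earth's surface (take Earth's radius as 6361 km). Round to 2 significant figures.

Required water volume = Δh × A = 0.9 m × 3.60×10^14 m² = 3.240×10^14 m³.
ρ_w = 999.1 kg m⁻³, so the mass of water = 3.240×10^14 m³ × 999.1 kg m⁻³ = 3.237×10^17 kg = 3.2×10^5 Gt (and the same mass of ice, by conservation).

≈ 3.2×10^5 Gt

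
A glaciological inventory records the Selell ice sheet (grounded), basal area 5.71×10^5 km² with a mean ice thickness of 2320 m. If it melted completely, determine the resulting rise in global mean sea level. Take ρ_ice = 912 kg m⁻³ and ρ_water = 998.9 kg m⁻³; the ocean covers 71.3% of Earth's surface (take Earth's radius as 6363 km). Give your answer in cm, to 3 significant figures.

Selell: ice volume = 5.71×10^5 km² × 2320 m = 1.325×10^6 km³; 1.325×10^6 × (912/998.9) = 1.209×10^6 km³ of water.
Spread over 3.63×10^14 m² of ocean, Δh = 1.209×10^15 / 3.63×10^14 = 3.33 m = 333 cm.

≈ 333 cm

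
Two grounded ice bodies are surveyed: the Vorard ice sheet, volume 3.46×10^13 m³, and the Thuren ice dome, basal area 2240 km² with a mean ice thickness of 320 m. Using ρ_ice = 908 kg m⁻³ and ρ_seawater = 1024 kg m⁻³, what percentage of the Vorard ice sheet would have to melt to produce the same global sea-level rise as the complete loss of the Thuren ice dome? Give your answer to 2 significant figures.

Equal sea-level rise means equal mass of meltwater, i.e. equal mass of ice lost.
Ice mass of Thuren: 6.509×10^14 kg; ice mass of Vorard: 3.142×10^16 kg.
Fraction required = 6.509×10^14 / 3.142×10^16 = 0.0207 → 2.1 %.

≈ 2.1 %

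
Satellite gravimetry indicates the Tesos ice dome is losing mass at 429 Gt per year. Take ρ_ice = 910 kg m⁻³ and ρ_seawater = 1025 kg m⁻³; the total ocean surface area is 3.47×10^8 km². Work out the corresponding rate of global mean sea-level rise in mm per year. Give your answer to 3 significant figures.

≈ 1.21 mm/yr

ρ_w = 1025 kg m⁻³. Annual water volume added = 429 Gt / ρ_w = 4.290×10^14 kg / 1025 kg m⁻³ = 4.185×10^11 m³.
Δh per year = 4.185×10^11 / 3.47×10^14 = 1.21×10^-3 m = 1.21 mm.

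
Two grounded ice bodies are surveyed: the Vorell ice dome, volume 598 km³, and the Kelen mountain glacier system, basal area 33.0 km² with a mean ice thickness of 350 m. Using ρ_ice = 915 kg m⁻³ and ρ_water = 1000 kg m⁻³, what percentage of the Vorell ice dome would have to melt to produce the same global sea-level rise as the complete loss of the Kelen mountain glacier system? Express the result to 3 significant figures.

≈ 1.93 %

Equal sea-level rise means equal mass of meltwater, i.e. equal mass of ice lost.
Ice mass of Kelen: 1.057×10^13 kg; ice mass of Vorell: 5.472×10^14 kg.
Fraction required = 1.057×10^13 / 5.472×10^14 = 0.0193 → 1.93 %.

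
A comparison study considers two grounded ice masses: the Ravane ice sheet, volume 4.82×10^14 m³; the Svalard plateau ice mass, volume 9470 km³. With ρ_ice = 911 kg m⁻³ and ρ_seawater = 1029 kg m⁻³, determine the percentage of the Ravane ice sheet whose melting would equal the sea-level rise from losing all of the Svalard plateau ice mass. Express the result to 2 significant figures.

≈ 2.0 %

Equal sea-level rise means equal mass of meltwater, i.e. equal mass of ice lost.
Ice mass of Svalard: 8.627×10^15 kg; ice mass of Ravane: 4.391×10^17 kg.
Fraction required = 8.627×10^15 / 4.391×10^17 = 0.0196 → 2.0 %.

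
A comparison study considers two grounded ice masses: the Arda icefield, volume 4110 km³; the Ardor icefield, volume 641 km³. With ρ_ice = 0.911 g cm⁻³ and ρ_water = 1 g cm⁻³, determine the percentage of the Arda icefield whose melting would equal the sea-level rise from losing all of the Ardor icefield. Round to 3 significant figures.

Equal sea-level rise means equal mass of meltwater, i.e. equal mass of ice lost.
Ice mass of Ardor: 5.840×10^14 kg; ice mass of Arda: 3.744×10^15 kg.
Fraction required = 5.840×10^14 / 3.744×10^15 = 0.156 → 15.6 %.

≈ 15.6 %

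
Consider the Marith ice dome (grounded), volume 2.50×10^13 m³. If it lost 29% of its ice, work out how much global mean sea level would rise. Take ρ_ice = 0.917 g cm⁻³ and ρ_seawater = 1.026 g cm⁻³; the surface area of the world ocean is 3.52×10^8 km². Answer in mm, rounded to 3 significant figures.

≈ 18.4 mm

Marith: 0.29 × 2.50×10^13 m³ × (917/1026) = 6.480×10^12 m³ of water.
Spread over 3.52×10^14 m² of ocean, Δh = 6.480×10^12 / 3.52×10^14 = 0.0184 m = 18.4 mm.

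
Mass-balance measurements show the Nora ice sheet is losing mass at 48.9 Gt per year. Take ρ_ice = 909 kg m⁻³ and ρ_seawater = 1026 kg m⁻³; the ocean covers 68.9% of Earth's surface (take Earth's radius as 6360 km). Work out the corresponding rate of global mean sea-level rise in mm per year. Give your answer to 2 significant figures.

ρ_w = 1026 kg m⁻³. Annual water volume added = 48.9 Gt / ρ_w = 4.890×10^13 kg / 1026 kg m⁻³ = 4.766×10^10 m³.
Δh per year = 4.766×10^10 / 3.50×10^14 = 1.36×10^-4 m = 0.14 mm.

≈ 0.14 mm/yr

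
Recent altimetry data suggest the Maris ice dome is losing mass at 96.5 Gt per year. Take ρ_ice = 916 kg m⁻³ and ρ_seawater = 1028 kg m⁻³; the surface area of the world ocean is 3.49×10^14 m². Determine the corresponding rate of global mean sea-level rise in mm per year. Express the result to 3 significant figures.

≈ 0.269 mm/yr

ρ_w = 1028 kg m⁻³. Annual water volume added = 96.5 Gt / ρ_w = 9.650×10^13 kg / 1028 kg m⁻³ = 9.387×10^10 m³.
Δh per year = 9.387×10^10 / 3.49×10^14 = 2.69×10^-4 m = 0.269 mm.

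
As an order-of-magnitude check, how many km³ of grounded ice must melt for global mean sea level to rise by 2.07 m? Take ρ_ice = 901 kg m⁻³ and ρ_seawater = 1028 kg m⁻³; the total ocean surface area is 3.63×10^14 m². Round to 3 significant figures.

≈ 8.57×10^5 km³

Required water volume = Δh × A = 2.07 m × 3.63×10^14 m² = 7.514×10^14 m³ = 7.514×10^5 km³.
Ice volume = water volume × ρ_w/ρ_ice = 7.514×10^5 × 1028/901 = 8.57×10^5 km³.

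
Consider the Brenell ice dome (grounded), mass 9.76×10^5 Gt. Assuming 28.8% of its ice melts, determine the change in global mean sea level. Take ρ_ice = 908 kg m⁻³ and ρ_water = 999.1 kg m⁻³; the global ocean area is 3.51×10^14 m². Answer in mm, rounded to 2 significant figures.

Brenell: 0.288 × 9.76×10^5 Gt = 2.811×10^17 kg; dividing by ρ_w = 999.1 kg m⁻³ gives 2.813×10^14 m³ of water.
Spread over 3.51×10^14 m² of ocean, Δh = 2.813×10^14 / 3.51×10^14 = 0.802 m = 800 mm.

≈ 800 mm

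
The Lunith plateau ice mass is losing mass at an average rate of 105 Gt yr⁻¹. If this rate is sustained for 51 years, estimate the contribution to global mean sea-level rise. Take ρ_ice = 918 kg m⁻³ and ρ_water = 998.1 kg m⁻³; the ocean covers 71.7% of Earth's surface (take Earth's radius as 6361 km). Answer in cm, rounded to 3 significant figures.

≈ 1.47 cm

Total mass lost = 105 Gt/yr × 51 yr = 5355 Gt = 5.355×10^15 kg.
ρ_w = 998.1 kg m⁻³, so water volume = 5.355×10^15 / 998.1 = 5.365×10^12 m³.
Δh = 5.365×10^12 / 3.65×10^14 = 0.0147 m = 1.47 cm.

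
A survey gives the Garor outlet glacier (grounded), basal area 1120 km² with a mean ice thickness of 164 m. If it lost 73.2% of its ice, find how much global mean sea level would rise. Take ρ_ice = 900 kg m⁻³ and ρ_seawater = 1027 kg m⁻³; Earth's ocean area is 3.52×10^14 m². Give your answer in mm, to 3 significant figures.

Garor: ice volume = 1120 km² × 164 m = 183.7 km³; 0.732 × 183.7 × (900/1027) = 117.8 km³ of water.
Spread over 3.52×10^14 m² of ocean, Δh = 1.178×10^11 / 3.52×10^14 = 3.35×10^-4 m = 0.335 mm.

≈ 0.335 mm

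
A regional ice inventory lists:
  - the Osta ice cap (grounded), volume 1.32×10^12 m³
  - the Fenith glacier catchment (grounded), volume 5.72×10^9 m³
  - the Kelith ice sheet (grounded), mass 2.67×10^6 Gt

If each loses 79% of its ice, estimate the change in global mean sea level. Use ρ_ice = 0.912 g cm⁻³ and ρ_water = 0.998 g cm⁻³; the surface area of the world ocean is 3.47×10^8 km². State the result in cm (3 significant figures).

Osta: 0.79 × 1.32×10^12 m³ × (912/998) = 9.529×10^11 m³ of water.
Fenith: 0.79 × 5.72×10^9 m³ × (912/998) = 4.129×10^9 m³ of water.
Kelith: 0.79 × 2.67×10^6 Gt = 2.109×10^18 kg; dividing by ρ_w = 0.998 g cm⁻³ = 998 kg m⁻³ gives 2.114×10^15 m³ of water.
Total added water ≈ 2.114×10^15 m³ over 3.47×10^14 m² → Δh = 6.09 m = 609 cm.

≈ 609 cm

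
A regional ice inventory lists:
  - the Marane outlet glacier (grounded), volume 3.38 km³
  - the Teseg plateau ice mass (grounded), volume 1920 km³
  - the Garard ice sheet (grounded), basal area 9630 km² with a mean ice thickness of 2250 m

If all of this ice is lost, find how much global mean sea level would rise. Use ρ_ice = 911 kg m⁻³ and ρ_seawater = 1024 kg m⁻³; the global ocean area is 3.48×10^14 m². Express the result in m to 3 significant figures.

Marane: 3.38 km³ × (911/1024) = 3.007 km³ of water.
Teseg: 1920 km³ × (911/1024) = 1708 km³ of water.
Garard: ice volume = 9630 km² × 2250 m = 2.167×10^4 km³; 2.167×10^4 × (911/1024) = 1.928×10^4 km³ of water.
Total added water ≈ 2.099×10^13 m³ over 3.48×10^14 m² → Δh = 0.0603 m.

≈ 0.0603 m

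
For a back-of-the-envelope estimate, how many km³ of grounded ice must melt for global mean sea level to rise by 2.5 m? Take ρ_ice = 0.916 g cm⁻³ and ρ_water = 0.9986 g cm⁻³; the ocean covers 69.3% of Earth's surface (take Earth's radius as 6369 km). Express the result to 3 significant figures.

≈ 9.63×10^5 km³

Required water volume = Δh × A = 2.5 m × 3.53×10^14 m² = 8.831×10^14 m³ = 8.831×10^5 km³.
Ice volume = water volume × ρ_w/ρ_ice = 8.831×10^5 × 998.6/916 = 9.63×10^5 km³.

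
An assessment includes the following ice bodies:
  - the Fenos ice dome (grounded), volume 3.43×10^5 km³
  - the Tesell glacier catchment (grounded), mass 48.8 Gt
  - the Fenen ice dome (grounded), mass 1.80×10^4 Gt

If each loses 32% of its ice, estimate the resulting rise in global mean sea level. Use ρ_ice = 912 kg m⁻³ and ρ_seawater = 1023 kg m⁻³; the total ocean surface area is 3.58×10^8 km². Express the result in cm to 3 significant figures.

Fenos: 0.32 × 3.43×10^5 km³ × (912/1023) = 9.785×10^4 km³ of water.
Tesell: 0.32 × 48.8 Gt = 1.562×10^13 kg; dividing by ρ_w = 1023 kg m⁻³ gives 1.526×10^10 m³ of water.
Fenen: 0.32 × 1.80×10^4 Gt = 5.760×10^15 kg; dividing by ρ_w = 1023 kg m⁻³ gives 5.630×10^12 m³ of water.
Total added water ≈ 1.035×10^14 m³ over 3.58×10^14 m² → Δh = 0.289 m = 28.9 cm.

≈ 28.9 cm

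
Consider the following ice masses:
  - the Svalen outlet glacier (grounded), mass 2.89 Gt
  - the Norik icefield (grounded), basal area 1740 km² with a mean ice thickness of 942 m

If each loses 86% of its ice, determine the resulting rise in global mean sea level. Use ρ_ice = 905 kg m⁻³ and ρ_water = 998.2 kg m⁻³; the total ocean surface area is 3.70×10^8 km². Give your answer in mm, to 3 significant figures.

Svalen: 0.86 × 2.89 Gt = 2.485×10^12 kg; dividing by ρ_w = 998.2 kg m⁻³ gives 2.490×10^9 m³ of water.
Norik: ice volume = 1740 km² × 942 m = 1639 km³; 0.86 × 1639 × (905/998.2) = 1278 km³ of water.
Total added water ≈ 1.280×10^12 m³ over 3.70×10^14 m² → Δh = 3.46×10^-3 m = 3.46 mm.

≈ 3.46 mm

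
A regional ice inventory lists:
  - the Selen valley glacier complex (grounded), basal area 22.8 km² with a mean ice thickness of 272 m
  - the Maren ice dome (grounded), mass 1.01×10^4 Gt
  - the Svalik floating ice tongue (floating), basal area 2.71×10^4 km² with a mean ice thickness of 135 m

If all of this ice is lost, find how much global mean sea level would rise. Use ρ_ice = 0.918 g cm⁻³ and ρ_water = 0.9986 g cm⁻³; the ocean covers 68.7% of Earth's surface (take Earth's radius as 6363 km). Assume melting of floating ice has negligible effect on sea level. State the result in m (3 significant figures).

Selen: ice volume = 22.8 km² × 272 m = 6.202 km³; 6.202 × (918/998.6) = 5.701 km³ of water.
Maren: 1.01×10^4 Gt = 1.010×10^16 kg; dividing by ρ_w = 0.9986 g cm⁻³ = 998.6 kg m⁻³ gives 1.011×10^13 m³ of water.
The Svalik floating ice tongue is floating and already displaces its own weight of water, so its melt adds essentially nothing to sea level.
Total added water ≈ 1.012×10^13 m³ over 3.50×10^14 m² → Δh = 0.0290 m.

≈ 0.0290 m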